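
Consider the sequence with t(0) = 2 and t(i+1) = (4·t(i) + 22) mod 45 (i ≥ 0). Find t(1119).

Listing terms: t(0) = 2,  t(1) = 30,  t(2) = 7,  t(3) = 5,  t(4) = 42,  t(5) = 10,  t(6) = 17,  t(7) = 0,  t(8) = 22,  t(9) = 20,  t(10) = 12,  t(11) = 25,  t(12) = 32,  t(13) = 15,  t(14) = 37,  t(15) = 35,  t(16) = 27,  t(17) = 40,  t(18) = 2.
Since t(18) = t(0) = 2, the sequence is periodic with period 18.
So t(1119) = t(0 + ((1119-0) mod 18)) = t(3) = 5.

5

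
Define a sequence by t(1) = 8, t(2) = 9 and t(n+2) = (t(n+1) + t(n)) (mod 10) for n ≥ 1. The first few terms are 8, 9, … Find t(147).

7

Computing terms: t(1) = 8, t(2) = 9, t(3) = 7, t(4) = 6, t(5) = 3, t(6) = 9, t(7) = 2, t(8) = 1, t(9) = 3, t(10) = 4, t(11) = 7, t(12) = 1, t(13) = 8, t(14) = 9.
The sequence repeats with period 12.
So t(147) = t(1 + ((147-1) mod 12)) = t(3) = 7.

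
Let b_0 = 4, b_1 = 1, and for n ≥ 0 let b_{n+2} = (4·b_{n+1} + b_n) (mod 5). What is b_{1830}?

Computing terms: b_0 = 4, b_1 = 1, b_2 = 3, b_3 = 3, b_4 = 0, b_5 = 3, b_6 = 2, b_7 = 1, b_8 = 1, b_9 = 0, b_{10} = 1, b_{11} = 4, b_{12} = 2, b_{13} = 2, b_{14} = 0, b_{15} = 2, b_{16} = 3, b_{17} = 4, b_{18} = 4, b_{19} = 0, b_{20} = 4, b_{21} = 1.
The sequence repeats with period 20.
So b_{1830} = b_{0 + ((1830-0) mod 20)} = b_{10} = 1.

1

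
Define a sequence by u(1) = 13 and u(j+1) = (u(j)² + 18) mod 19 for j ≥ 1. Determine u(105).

8

Computing terms: u(1) = 13, u(2) = 16, u(3) = 8, u(4) = 6, u(5) = 16.
Since u(5) = u(2) = 16, the sequence is eventually periodic: after a pre-period of length 1 it cycles with period 3.
For j ≥ 2, u(j) depends only on (j - 2) mod 3. (105 - 2) mod 3 = 1, so u(105) = u(3) = 8.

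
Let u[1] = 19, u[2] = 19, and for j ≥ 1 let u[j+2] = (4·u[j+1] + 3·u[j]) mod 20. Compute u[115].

Listing terms: u[1] = 19, u[2] = 19, u[3] = 13, u[4] = 9, u[5] = 15, u[6] = 7, u[7] = 13, u[8] = 13, u[9] = 11, u[10] = 3, u[11] = 5, u[12] = 9, u[13] = 11, u[14] = 11, u[15] = 17, u[16] = 1, u[17] = 15, u[18] = 3, u[19] = 17, u[20] = 17, u[21] = 19, u[22] = 7, u[23] = 5, u[24] = 1, u[25] = 19, u[26] = 19.
The sequence repeats with period 24.
So u[115] = u[1 + ((115-1) mod 24)] = u[19] = 17.

17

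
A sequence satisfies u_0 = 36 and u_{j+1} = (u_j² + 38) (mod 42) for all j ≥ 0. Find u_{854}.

12

Listing terms: u_0 = 36; u_1 = 32; u_2 = 12; u_3 = 14; u_4 = 24; u_5 = 26; u_6 = 0; u_7 = 38; u_8 = 12.
Since u_8 = u_2 = 12, the sequence is eventually periodic: after a pre-period of length 2 it cycles with period 6.
For j ≥ 2, u_j depends only on (j - 2) mod 6. (854 - 2) mod 6 = 0, so u_{854} = u_2 = 12.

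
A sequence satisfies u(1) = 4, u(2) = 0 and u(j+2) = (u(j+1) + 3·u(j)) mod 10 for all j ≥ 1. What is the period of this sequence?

Listing terms: u(1) = 4, u(2) = 0, u(3) = 2, u(4) = 2, u(5) = 8, u(6) = 4, u(7) = 8, u(8) = 0, u(9) = 4, u(10) = 4, u(11) = 6, u(12) = 8, u(13) = 6, u(14) = 0, u(15) = 8, u(16) = 8, u(17) = 2, u(18) = 6, u(19) = 2, u(20) = 0, u(21) = 6, u(22) = 6, u(23) = 4, u(24) = 2, u(25) = 4, u(26) = 0.
Since (u(25), u(26)) = (u(1), u(2)) = (4, 0) (two consecutive terms determine the rest), the sequence is periodic with period 24.

24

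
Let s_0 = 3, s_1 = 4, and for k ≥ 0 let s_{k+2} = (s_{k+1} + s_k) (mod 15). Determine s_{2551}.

Listing terms: s_0 = 3; s_1 = 4; s_2 = 7; s_3 = 11; s_4 = 3; s_5 = 14; s_6 = 2; s_7 = 1; s_8 = 3; s_9 = 4.
Since (s_8, s_9) = (s_0, s_1) = (3, 4) (two consecutive terms determine the rest), the sequence is periodic with period 8.
So s_{2551} = s_{0 + ((2551-0) mod 8)} = s_7 = 1.

1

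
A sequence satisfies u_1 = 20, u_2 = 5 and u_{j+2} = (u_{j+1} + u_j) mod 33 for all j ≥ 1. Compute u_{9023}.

u_1 = 20; u_2 = 5; u_3 = 25; u_4 = 30; u_5 = 22; u_6 = 19; u_7 = 8; u_8 = 27; u_9 = 2; u_{10} = 29; u_{11} = 31; u_{12} = 27; u_{13} = 25; u_{14} = 19; u_{15} = 11; u_{16} = 30; u_{17} = 8; u_{18} = 5; u_{19} = 13; u_{20} = 18; u_{21} = 31; u_{22} = 16; u_{23} = 14; u_{24} = 30; u_{25} = 11; u_{26} = 8; u_{27} = 19; u_{28} = 27; u_{29} = 13; u_{30} = 7; u_{31} = 20; u_{32} = 27; u_{33} = 14; u_{34} = 8; u_{35} = 22; u_{36} = 30; u_{37} = 19; u_{38} = 16; u_{39} = 2; u_{40} = 18; u_{41} = 20; u_{42} = 5.
The sequence repeats with period 40.
So u_{9023} = u_{1 + ((9023-1) mod 40)} = u_{23} = 14.

14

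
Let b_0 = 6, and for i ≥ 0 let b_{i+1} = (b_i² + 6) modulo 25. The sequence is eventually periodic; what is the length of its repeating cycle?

3

Computing terms: b_0 = 6, b_1 = 17, b_2 = 20, b_3 = 6.
Since b_3 = b_0 = 6, the sequence is periodic with period 3.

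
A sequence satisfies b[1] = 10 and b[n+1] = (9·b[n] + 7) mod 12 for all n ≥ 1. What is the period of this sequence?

Listing terms: b[1] = 10, b[2] = 1, b[3] = 4, b[4] = 7, b[5] = 10.
The sequence repeats with period 4.

4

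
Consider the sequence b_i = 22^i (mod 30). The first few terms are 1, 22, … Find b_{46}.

b_0 = 1; b_1 = 22; b_2 = 4; b_3 = 28; b_4 = 16; b_5 = 22.
Since b_5 = b_1 = 22, the sequence is eventually periodic: after a pre-period of length 1 it cycles with period 4.
For i ≥ 1, b_i depends only on (i - 1) mod 4. (46 - 1) mod 4 = 1, so b_{46} = b_2 = 4.

4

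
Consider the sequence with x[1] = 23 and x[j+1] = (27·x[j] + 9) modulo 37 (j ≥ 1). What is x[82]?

19

Listing terms: x[1] = 23,  x[2] = 1,  x[3] = 36,  x[4] = 19,  x[5] = 4,  x[6] = 6,  x[7] = 23.
Since x[7] = x[1] = 23, the sequence is periodic with period 6.
(82 - 1) mod 6 = 3, so x[82] = x[4] = 19.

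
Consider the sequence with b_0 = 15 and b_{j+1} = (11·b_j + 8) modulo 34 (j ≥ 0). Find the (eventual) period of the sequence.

16

Listing terms: b_0 = 15, b_1 = 3, b_2 = 7, b_3 = 17, b_4 = 25, b_5 = 11, b_6 = 27, b_7 = 33, b_8 = 31, b_9 = 9, b_{10} = 5, b_{11} = 29, b_{12} = 21, b_{13} = 1, b_{14} = 19, b_{15} = 13, b_{16} = 15.
The sequence repeats with period 16.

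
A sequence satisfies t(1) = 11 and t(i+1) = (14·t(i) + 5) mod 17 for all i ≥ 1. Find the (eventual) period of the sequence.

16

t(1) = 11, t(2) = 6, t(3) = 4, t(4) = 10, t(5) = 9, t(6) = 12, t(7) = 3, t(8) = 13, t(9) = 0, t(10) = 5, t(11) = 7, t(12) = 1, t(13) = 2, t(14) = 16, t(15) = 8, t(16) = 15, t(17) = 11.
The sequence repeats with period 16.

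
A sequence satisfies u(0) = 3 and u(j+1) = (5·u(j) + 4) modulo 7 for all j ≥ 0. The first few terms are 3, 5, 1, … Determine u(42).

u(0) = 3,  u(1) = 5,  u(2) = 1,  u(3) = 2,  u(4) = 0,  u(5) = 4,  u(6) = 3.
The sequence repeats with period 6.
(42 - 0) mod 6 = 0, so u(42) = u(0) = 3.

3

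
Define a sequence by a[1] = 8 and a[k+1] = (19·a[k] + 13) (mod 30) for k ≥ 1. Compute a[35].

18

We have a[1] = 8, a[2] = 15, a[3] = 28, a[4] = 5, a[5] = 18, a[6] = 25, a[7] = 8.
Since a[7] = a[1] = 8, the sequence is periodic with period 6.
(35 - 1) mod 6 = 4, so a[35] = a[5] = 18.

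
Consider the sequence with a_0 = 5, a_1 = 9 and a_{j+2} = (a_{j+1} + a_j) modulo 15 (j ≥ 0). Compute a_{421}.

9

Computing terms: a_0 = 5; a_1 = 9; a_2 = 14; a_3 = 8; a_4 = 7; a_5 = 0; a_6 = 7; a_7 = 7; a_8 = 14; a_9 = 6; a_{10} = 5; a_{11} = 11; a_{12} = 1; a_{13} = 12; a_{14} = 13; a_{15} = 10; a_{16} = 8; a_{17} = 3; a_{18} = 11; a_{19} = 14; a_{20} = 10; a_{21} = 9; a_{22} = 4; a_{23} = 13; a_{24} = 2; a_{25} = 0; a_{26} = 2; a_{27} = 2; a_{28} = 4; a_{29} = 6; a_{30} = 10; a_{31} = 1; a_{32} = 11; a_{33} = 12; a_{34} = 8; a_{35} = 5; a_{36} = 13; a_{37} = 3; a_{38} = 1; a_{39} = 4; a_{40} = 5; a_{41} = 9.
The sequence repeats with period 40.
(421 - 0) mod 40 = 21, so a_{421} = a_{21} = 9.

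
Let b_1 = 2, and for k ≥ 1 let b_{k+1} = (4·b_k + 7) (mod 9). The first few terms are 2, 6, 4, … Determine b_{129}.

Computing terms: b_1 = 2, b_2 = 6, b_3 = 4, b_4 = 5, b_5 = 0, b_6 = 7, b_7 = 8, b_8 = 3, b_9 = 1, b_{10} = 2.
The sequence repeats with period 9.
(129 - 1) mod 9 = 2, so b_{129} = b_3 = 4.

4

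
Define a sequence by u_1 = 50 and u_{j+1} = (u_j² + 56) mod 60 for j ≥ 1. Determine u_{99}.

32

Listing terms: u_1 = 50,  u_2 = 36,  u_3 = 32,  u_4 = 0,  u_5 = 56,  u_6 = 12,  u_7 = 20,  u_8 = 36.
Since u_8 = u_2 = 36, the sequence is eventually periodic: after a pre-period of length 1 it cycles with period 6.
For j ≥ 2, u_j depends only on (j - 2) mod 6. (99 - 2) mod 6 = 1, so u_{99} = u_3 = 32.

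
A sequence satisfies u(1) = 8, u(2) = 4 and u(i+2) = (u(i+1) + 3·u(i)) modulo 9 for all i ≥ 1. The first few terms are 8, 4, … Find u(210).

1

u(1) = 8; u(2) = 4; u(3) = 1; u(4) = 4; u(5) = 7; u(6) = 1; u(7) = 4.
Since (u(6), u(7)) = (u(3), u(4)) = (1, 4) (two consecutive terms determine the rest), the sequence is eventually periodic: after a pre-period of length 2 it cycles with period 3.
For i ≥ 3, u(i) depends only on (i - 3) mod 3. (210 - 3) mod 3 = 0, so u(210) = u(3) = 1.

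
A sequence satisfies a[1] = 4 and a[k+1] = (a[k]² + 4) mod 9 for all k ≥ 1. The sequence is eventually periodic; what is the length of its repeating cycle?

Listing terms: a[1] = 4, a[2] = 2, a[3] = 8, a[4] = 5, a[5] = 2.
Since a[5] = a[2] = 2, the sequence is eventually periodic: after a pre-period of length 1 it cycles with period 3.

3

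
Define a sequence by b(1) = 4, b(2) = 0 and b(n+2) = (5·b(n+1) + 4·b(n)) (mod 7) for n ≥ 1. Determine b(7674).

0

We have b(1) = 4, b(2) = 0, b(3) = 2, b(4) = 3, b(5) = 2, b(6) = 1, b(7) = 6, b(8) = 6, b(9) = 5, b(10) = 0, b(11) = 6, b(12) = 2, b(13) = 6, b(14) = 3, b(15) = 4, b(16) = 4, b(17) = 1, b(18) = 0, b(19) = 4, b(20) = 6, b(21) = 4, b(22) = 2, b(23) = 5, b(24) = 5, b(25) = 3, b(26) = 0, b(27) = 5, b(28) = 4, b(29) = 5, b(30) = 6, b(31) = 1, b(32) = 1, b(33) = 2, b(34) = 0, b(35) = 1, b(36) = 5, b(37) = 1, b(38) = 4, b(39) = 3, b(40) = 3, b(41) = 6, b(42) = 0, b(43) = 3, b(44) = 1, b(45) = 3, b(46) = 5, b(47) = 2, b(48) = 2, b(49) = 4, b(50) = 0.
Since (b(49), b(50)) = (b(1), b(2)) = (4, 0) (two consecutive terms determine the rest), the sequence is periodic with period 48.
(7674 - 1) mod 48 = 41, so b(7674) = b(42) = 0.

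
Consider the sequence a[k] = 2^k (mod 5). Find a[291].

Listing terms: a[0] = 1; a[1] = 2; a[2] = 4; a[3] = 3; a[4] = 1.
Since a[4] = a[0] = 1, the sequence is periodic with period 4.
(291 - 0) mod 4 = 3, so a[291] = a[3] = 3.

3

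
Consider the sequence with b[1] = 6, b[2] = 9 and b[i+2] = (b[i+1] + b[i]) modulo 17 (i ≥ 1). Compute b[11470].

10

Listing terms: b[1] = 6, b[2] = 9, b[3] = 15, b[4] = 7, b[5] = 5, b[6] = 12, b[7] = 0, b[8] = 12, b[9] = 12, b[10] = 7, b[11] = 2, b[12] = 9, b[13] = 11, b[14] = 3, b[15] = 14, b[16] = 0, b[17] = 14, b[18] = 14, b[19] = 11, b[20] = 8, b[21] = 2, b[22] = 10, b[23] = 12, b[24] = 5, b[25] = 0, b[26] = 5, b[27] = 5, b[28] = 10, b[29] = 15, b[30] = 8, b[31] = 6, b[32] = 14, b[33] = 3, b[34] = 0, b[35] = 3, b[36] = 3, b[37] = 6, b[38] = 9.
Since (b[37], b[38]) = (b[1], b[2]) = (6, 9) (two consecutive terms determine the rest), the sequence is periodic with period 36.
So b[11470] = b[1 + ((11470-1) mod 36)] = b[22] = 10.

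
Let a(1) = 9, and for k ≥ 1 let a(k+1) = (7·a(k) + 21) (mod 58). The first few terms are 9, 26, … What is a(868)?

a(1) = 9; a(2) = 26; a(3) = 29; a(4) = 50; a(5) = 23; a(6) = 8; a(7) = 19; a(8) = 38; a(9) = 55; a(10) = 0; a(11) = 21; a(12) = 52; a(13) = 37; a(14) = 48; a(15) = 9.
Since a(15) = a(1) = 9, the sequence is periodic with period 14.
So a(868) = a(1 + ((868-1) mod 14)) = a(14) = 48.

48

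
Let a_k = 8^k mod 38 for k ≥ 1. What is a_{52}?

30

a_1 = 8,  a_2 = 26,  a_3 = 18,  a_4 = 30,  a_5 = 12,  a_6 = 20,  a_7 = 8.
The sequence repeats with period 6.
(52 - 1) mod 6 = 3, so a_{52} = a_4 = 30.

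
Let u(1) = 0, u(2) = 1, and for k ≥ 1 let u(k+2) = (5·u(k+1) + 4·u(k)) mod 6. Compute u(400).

Listing terms: u(1) = 0, u(2) = 1, u(3) = 5, u(4) = 5, u(5) = 3, u(6) = 5, u(7) = 1, u(8) = 1, u(9) = 3, u(10) = 1, u(11) = 5.
Since (u(10), u(11)) = (u(2), u(3)) = (1, 5) (two consecutive terms determine the rest), the sequence is eventually periodic: after a pre-period of length 1 it cycles with period 8.
For k ≥ 2, u(k) depends only on (k - 2) mod 8. (400 - 2) mod 8 = 6, so u(400) = u(8) = 1.

1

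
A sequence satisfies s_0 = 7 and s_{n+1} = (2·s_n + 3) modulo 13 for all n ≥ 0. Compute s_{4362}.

0

Computing terms: s_0 = 7, s_1 = 4, s_2 = 11, s_3 = 12, s_4 = 1, s_5 = 5, s_6 = 0, s_7 = 3, s_8 = 9, s_9 = 8, s_{10} = 6, s_{11} = 2, s_{12} = 7.
Since s_{12} = s_0 = 7, the sequence is periodic with period 12.
So s_{4362} = s_{0 + ((4362-0) mod 12)} = s_6 = 0.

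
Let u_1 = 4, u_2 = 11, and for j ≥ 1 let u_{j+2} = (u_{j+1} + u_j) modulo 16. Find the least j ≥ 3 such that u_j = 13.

u_1 = 4,  u_2 = 11,  u_3 = 15,  u_4 = 10,  u_5 = 9,  u_6 = 3,  u_7 = 12,  u_8 = 15,  u_9 = 11,  u_{10} = 10,  u_{11} = 5,  u_{12} = 15,  u_{13} = 4,  u_{14} = 3,  u_{15} = 7,  u_{16} = 10,  u_{17} = 1,  u_{18} = 11,  u_{19} = 12,  u_{20} = 7,  u_{21} = 3,  u_{22} = 10,  u_{23} = 13,  u_{24} = 7,  u_{25} = 4,  u_{26} = 11.
Since (u_{25}, u_{26}) = (u_1, u_2) = (4, 11) (two consecutive terms determine the rest), the sequence is periodic with period 24.
The value 13 first appears (with j ≥ 3) at u_{23}.

23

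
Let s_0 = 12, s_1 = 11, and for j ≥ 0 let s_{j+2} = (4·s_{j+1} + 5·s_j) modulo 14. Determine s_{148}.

We have s_0 = 12; s_1 = 11; s_2 = 6; s_3 = 9; s_4 = 10; s_5 = 1; s_6 = 12; s_7 = 11.
Since (s_6, s_7) = (s_0, s_1) = (12, 11) (two consecutive terms determine the rest), the sequence is periodic with period 6.
(148 - 0) mod 6 = 4, so s_{148} = s_4 = 10.

10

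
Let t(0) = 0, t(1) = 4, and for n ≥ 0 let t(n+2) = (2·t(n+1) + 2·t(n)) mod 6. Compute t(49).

4

We have t(0) = 0, t(1) = 4, t(2) = 2, t(3) = 0, t(4) = 4.
Since (t(3), t(4)) = (t(0), t(1)) = (0, 4) (two consecutive terms determine the rest), the sequence is periodic with period 3.
(49 - 0) mod 3 = 1, so t(49) = t(1) = 4.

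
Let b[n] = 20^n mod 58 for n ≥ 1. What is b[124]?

24

Computing terms: b[1] = 20; b[2] = 52; b[3] = 54; b[4] = 36; b[5] = 24; b[6] = 16; b[7] = 30; b[8] = 20.
The sequence repeats with period 7.
So b[124] = b[1 + ((124-1) mod 7)] = b[5] = 24.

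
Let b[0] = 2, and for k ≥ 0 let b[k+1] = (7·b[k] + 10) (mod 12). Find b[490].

Listing terms: b[0] = 2, b[1] = 0, b[2] = 10, b[3] = 8, b[4] = 6, b[5] = 4, b[6] = 2.
The sequence repeats with period 6.
So b[490] = b[0 + ((490-0) mod 6)] = b[4] = 6.

6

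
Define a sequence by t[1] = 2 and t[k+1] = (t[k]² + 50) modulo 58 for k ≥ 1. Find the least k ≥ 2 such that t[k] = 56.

t[1] = 2, t[2] = 54, t[3] = 8, t[4] = 56, t[5] = 54.
Since t[5] = t[2] = 54, the sequence is eventually periodic: after a pre-period of length 1 it cycles with period 3.
The value 56 first appears (with k ≥ 2) at t[4].

4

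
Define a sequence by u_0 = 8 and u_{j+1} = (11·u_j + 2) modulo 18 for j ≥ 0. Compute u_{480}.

Computing terms: u_0 = 8; u_1 = 0; u_2 = 2; u_3 = 6; u_4 = 14; u_5 = 12; u_6 = 8.
The sequence repeats with period 6.
(480 - 0) mod 6 = 0, so u_{480} = u_0 = 8.

8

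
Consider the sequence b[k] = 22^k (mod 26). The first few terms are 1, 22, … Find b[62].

16

b[0] = 1,  b[1] = 22,  b[2] = 16,  b[3] = 14,  b[4] = 22.
Since b[4] = b[1] = 22, the sequence is eventually periodic: after a pre-period of length 1 it cycles with period 3.
For k ≥ 1, b[k] depends only on (k - 1) mod 3. (62 - 1) mod 3 = 1, so b[62] = b[2] = 16.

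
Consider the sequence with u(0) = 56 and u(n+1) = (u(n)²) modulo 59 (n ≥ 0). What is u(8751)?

46

Computing terms: u(0) = 56,  u(1) = 9,  u(2) = 22,  u(3) = 12,  u(4) = 26,  u(5) = 27,  u(6) = 21,  u(7) = 28,  u(8) = 17,  u(9) = 53,  u(10) = 36,  u(11) = 57,  u(12) = 4,  u(13) = 16,  u(14) = 20,  u(15) = 46,  u(16) = 51,  u(17) = 5,  u(18) = 25,  u(19) = 35,  u(20) = 45,  u(21) = 19,  u(22) = 7,  u(23) = 49,  u(24) = 41,  u(25) = 29,  u(26) = 15,  u(27) = 48,  u(28) = 3,  u(29) = 9.
Since u(29) = u(1) = 9, the sequence is eventually periodic: after a pre-period of length 1 it cycles with period 28.
For n ≥ 1, u(n) depends only on (n - 1) mod 28. (8751 - 1) mod 28 = 14, so u(8751) = u(15) = 46.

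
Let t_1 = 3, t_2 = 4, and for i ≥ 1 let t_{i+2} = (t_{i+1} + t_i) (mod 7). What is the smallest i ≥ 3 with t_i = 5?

7

Computing terms: t_1 = 3,  t_2 = 4,  t_3 = 0,  t_4 = 4,  t_5 = 4,  t_6 = 1,  t_7 = 5,  t_8 = 6,  t_9 = 4,  t_{10} = 3,  t_{11} = 0,  t_{12} = 3,  t_{13} = 3,  t_{14} = 6,  t_{15} = 2,  t_{16} = 1,  t_{17} = 3,  t_{18} = 4.
The sequence repeats with period 16.
The value 5 first appears (with i ≥ 3) at t_7.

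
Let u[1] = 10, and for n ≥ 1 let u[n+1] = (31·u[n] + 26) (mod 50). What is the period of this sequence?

25

Listing terms: u[1] = 10; u[2] = 36; u[3] = 42; u[4] = 28; u[5] = 44; u[6] = 40; u[7] = 16; u[8] = 22; u[9] = 8; u[10] = 24; u[11] = 20; u[12] = 46; u[13] = 2; u[14] = 38; u[15] = 4; u[16] = 0; u[17] = 26; u[18] = 32; u[19] = 18; u[20] = 34; u[21] = 30; u[22] = 6; u[23] = 12; u[24] = 48; u[25] = 14; u[26] = 10.
The sequence repeats with period 25.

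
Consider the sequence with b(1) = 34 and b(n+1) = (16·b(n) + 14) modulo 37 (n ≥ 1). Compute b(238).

b(1) = 34,  b(2) = 3,  b(3) = 25,  b(4) = 7,  b(5) = 15,  b(6) = 32,  b(7) = 8,  b(8) = 31,  b(9) = 29,  b(10) = 34.
Since b(10) = b(1) = 34, the sequence is periodic with period 9.
(238 - 1) mod 9 = 3, so b(238) = b(4) = 7.

7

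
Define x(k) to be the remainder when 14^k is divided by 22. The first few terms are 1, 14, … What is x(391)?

Computing terms: x(0) = 1,  x(1) = 14,  x(2) = 20,  x(3) = 16,  x(4) = 4,  x(5) = 12,  x(6) = 14.
Since x(6) = x(1) = 14, the sequence is eventually periodic: after a pre-period of length 1 it cycles with period 5.
For k ≥ 1, x(k) depends only on (k - 1) mod 5. (391 - 1) mod 5 = 0, so x(391) = x(1) = 14.

14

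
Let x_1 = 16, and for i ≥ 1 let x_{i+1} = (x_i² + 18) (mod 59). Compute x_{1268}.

We have x_1 = 16,  x_2 = 38,  x_3 = 46,  x_4 = 10,  x_5 = 0,  x_6 = 18,  x_7 = 47,  x_8 = 44,  x_9 = 7,  x_{10} = 8,  x_{11} = 23,  x_{12} = 16.
The sequence repeats with period 11.
(1268 - 1) mod 11 = 2, so x_{1268} = x_3 = 46.

46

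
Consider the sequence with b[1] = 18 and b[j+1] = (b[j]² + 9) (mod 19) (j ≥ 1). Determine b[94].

15

Computing terms: b[1] = 18, b[2] = 10, b[3] = 14, b[4] = 15, b[5] = 6, b[6] = 7, b[7] = 1, b[8] = 10.
Since b[8] = b[2] = 10, the sequence is eventually periodic: after a pre-period of length 1 it cycles with period 6.
For j ≥ 2, b[j] depends only on (j - 2) mod 6. (94 - 2) mod 6 = 2, so b[94] = b[4] = 15.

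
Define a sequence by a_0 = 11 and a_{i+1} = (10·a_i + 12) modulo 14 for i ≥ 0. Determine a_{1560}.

4

Computing terms: a_0 = 11; a_1 = 10; a_2 = 0; a_3 = 12; a_4 = 6; a_5 = 2; a_6 = 4; a_7 = 10.
Since a_7 = a_1 = 10, the sequence is eventually periodic: after a pre-period of length 1 it cycles with period 6.
For i ≥ 1, a_i depends only on (i - 1) mod 6. (1560 - 1) mod 6 = 5, so a_{1560} = a_6 = 4.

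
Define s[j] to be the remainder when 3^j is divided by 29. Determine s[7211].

We have s[1] = 3; s[2] = 9; s[3] = 27; s[4] = 23; s[5] = 11; s[6] = 4; s[7] = 12; s[8] = 7; s[9] = 21; s[10] = 5; s[11] = 15; s[12] = 16; s[13] = 19; s[14] = 28; s[15] = 26; s[16] = 20; s[17] = 2; s[18] = 6; s[19] = 18; s[20] = 25; s[21] = 17; s[22] = 22; s[23] = 8; s[24] = 24; s[25] = 14; s[26] = 13; s[27] = 10; s[28] = 1; s[29] = 3.
Since s[29] = s[1] = 3, the sequence is periodic with period 28.
So s[7211] = s[1 + ((7211-1) mod 28)] = s[15] = 26.

26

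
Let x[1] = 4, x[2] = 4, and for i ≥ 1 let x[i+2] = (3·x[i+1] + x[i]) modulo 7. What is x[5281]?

x[1] = 4; x[2] = 4; x[3] = 2; x[4] = 3; x[5] = 4; x[6] = 1; x[7] = 0; x[8] = 1; x[9] = 3; x[10] = 3; x[11] = 5; x[12] = 4; x[13] = 3; x[14] = 6; x[15] = 0; x[16] = 6; x[17] = 4; x[18] = 4.
The sequence repeats with period 16.
(5281 - 1) mod 16 = 0, so x[5281] = x[1] = 4.

4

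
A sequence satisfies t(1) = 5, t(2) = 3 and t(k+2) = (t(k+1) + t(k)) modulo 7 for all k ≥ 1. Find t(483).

We have t(1) = 5, t(2) = 3, t(3) = 1, t(4) = 4, t(5) = 5, t(6) = 2, t(7) = 0, t(8) = 2, t(9) = 2, t(10) = 4, t(11) = 6, t(12) = 3, t(13) = 2, t(14) = 5, t(15) = 0, t(16) = 5, t(17) = 5, t(18) = 3.
Since (t(17), t(18)) = (t(1), t(2)) = (5, 3) (two consecutive terms determine the rest), the sequence is periodic with period 16.
So t(483) = t(1 + ((483-1) mod 16)) = t(3) = 1.

1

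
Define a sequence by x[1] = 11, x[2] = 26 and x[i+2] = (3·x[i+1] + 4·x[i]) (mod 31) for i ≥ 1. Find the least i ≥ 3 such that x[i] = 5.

4

We have x[1] = 11,  x[2] = 26,  x[3] = 29,  x[4] = 5,  x[5] = 7,  x[6] = 10,  x[7] = 27,  x[8] = 28,  x[9] = 6,  x[10] = 6,  x[11] = 11,  x[12] = 26.
The sequence repeats with period 10.
The value 5 first appears (with i ≥ 3) at x[4].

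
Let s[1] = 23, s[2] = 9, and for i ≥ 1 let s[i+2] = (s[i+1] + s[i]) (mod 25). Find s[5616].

We have s[1] = 23,  s[2] = 9,  s[3] = 7,  s[4] = 16,  s[5] = 23,  s[6] = 14,  s[7] = 12,  s[8] = 1,  s[9] = 13,  s[10] = 14,  s[11] = 2,  s[12] = 16,  s[13] = 18,  s[14] = 9,  s[15] = 2,  s[16] = 11,  s[17] = 13,  s[18] = 24,  s[19] = 12,  s[20] = 11,  s[21] = 23,  s[22] = 9.
The sequence repeats with period 20.
(5616 - 1) mod 20 = 15, so s[5616] = s[16] = 11.

11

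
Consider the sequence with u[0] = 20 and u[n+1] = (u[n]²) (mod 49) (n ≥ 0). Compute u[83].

Listing terms: u[0] = 20,  u[1] = 8,  u[2] = 15,  u[3] = 29,  u[4] = 8.
Since u[4] = u[1] = 8, the sequence is eventually periodic: after a pre-period of length 1 it cycles with period 3.
For n ≥ 1, u[n] depends only on (n - 1) mod 3. (83 - 1) mod 3 = 1, so u[83] = u[2] = 15.

15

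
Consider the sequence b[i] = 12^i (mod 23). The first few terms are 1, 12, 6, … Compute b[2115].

Listing terms: b[0] = 1, b[1] = 12, b[2] = 6, b[3] = 3, b[4] = 13, b[5] = 18, b[6] = 9, b[7] = 16, b[8] = 8, b[9] = 4, b[10] = 2, b[11] = 1.
The sequence repeats with period 11.
(2115 - 0) mod 11 = 3, so b[2115] = b[3] = 3.

3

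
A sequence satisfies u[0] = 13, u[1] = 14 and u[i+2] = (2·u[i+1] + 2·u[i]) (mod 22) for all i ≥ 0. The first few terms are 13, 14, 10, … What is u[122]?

10

We have u[0] = 13, u[1] = 14, u[2] = 10, u[3] = 4, u[4] = 6, u[5] = 20, u[6] = 8, u[7] = 12, u[8] = 18, u[9] = 16, u[10] = 2, u[11] = 14, u[12] = 10.
Since (u[11], u[12]) = (u[1], u[2]) = (14, 10) (two consecutive terms determine the rest), the sequence is eventually periodic: after a pre-period of length 1 it cycles with period 10.
For i ≥ 1, u[i] depends only on (i - 1) mod 10. (122 - 1) mod 10 = 1, so u[122] = u[2] = 10.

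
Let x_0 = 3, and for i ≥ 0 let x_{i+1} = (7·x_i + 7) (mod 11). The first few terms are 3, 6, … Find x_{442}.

Listing terms: x_0 = 3; x_1 = 6; x_2 = 5; x_3 = 9; x_4 = 4; x_5 = 2; x_6 = 10; x_7 = 0; x_8 = 7; x_9 = 1; x_{10} = 3.
Since x_{10} = x_0 = 3, the sequence is periodic with period 10.
So x_{442} = x_{0 + ((442-0) mod 10)} = x_2 = 5.

5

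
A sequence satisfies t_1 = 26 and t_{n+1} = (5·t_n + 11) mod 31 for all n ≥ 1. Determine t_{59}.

Computing terms: t_1 = 26,  t_2 = 17,  t_3 = 3,  t_4 = 26.
Since t_4 = t_1 = 26, the sequence is periodic with period 3.
So t_{59} = t_{1 + ((59-1) mod 3)} = t_2 = 17.

17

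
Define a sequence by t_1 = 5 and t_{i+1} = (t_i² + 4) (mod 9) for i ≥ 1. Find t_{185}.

Listing terms: t_1 = 5, t_2 = 2, t_3 = 8, t_4 = 5.
Since t_4 = t_1 = 5, the sequence is periodic with period 3.
So t_{185} = t_{1 + ((185-1) mod 3)} = t_2 = 2.

2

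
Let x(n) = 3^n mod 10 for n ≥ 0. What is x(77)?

3

x(0) = 1; x(1) = 3; x(2) = 9; x(3) = 7; x(4) = 1.
The sequence repeats with period 4.
(77 - 0) mod 4 = 1, so x(77) = x(1) = 3.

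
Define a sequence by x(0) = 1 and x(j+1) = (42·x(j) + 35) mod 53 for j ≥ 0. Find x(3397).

We have x(0) = 1,  x(1) = 24,  x(2) = 36,  x(3) = 10,  x(4) = 31,  x(5) = 12,  x(6) = 9,  x(7) = 42,  x(8) = 50,  x(9) = 15,  x(10) = 29,  x(11) = 34,  x(12) = 32,  x(13) = 1.
Since x(13) = x(0) = 1, the sequence is periodic with period 13.
So x(3397) = x(0 + ((3397-0) mod 13)) = x(4) = 31.

31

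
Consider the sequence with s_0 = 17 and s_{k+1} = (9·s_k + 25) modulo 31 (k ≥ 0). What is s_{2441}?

s_0 = 17,  s_1 = 23,  s_2 = 15,  s_3 = 5,  s_4 = 8,  s_5 = 4,  s_6 = 30,  s_7 = 16,  s_8 = 14,  s_9 = 27,  s_{10} = 20,  s_{11} = 19,  s_{12} = 10,  s_{13} = 22,  s_{14} = 6,  s_{15} = 17.
The sequence repeats with period 15.
(2441 - 0) mod 15 = 11, so s_{2441} = s_{11} = 19.

19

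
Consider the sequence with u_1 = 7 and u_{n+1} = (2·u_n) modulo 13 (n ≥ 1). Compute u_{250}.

9

We have u_1 = 7; u_2 = 1; u_3 = 2; u_4 = 4; u_5 = 8; u_6 = 3; u_7 = 6; u_8 = 12; u_9 = 11; u_{10} = 9; u_{11} = 5; u_{12} = 10; u_{13} = 7.
The sequence repeats with period 12.
So u_{250} = u_{1 + ((250-1) mod 12)} = u_{10} = 9.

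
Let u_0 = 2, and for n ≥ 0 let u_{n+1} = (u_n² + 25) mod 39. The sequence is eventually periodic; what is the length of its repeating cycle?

3

We have u_0 = 2, u_1 = 29, u_2 = 8, u_3 = 11, u_4 = 29.
Since u_4 = u_1 = 29, the sequence is eventually periodic: after a pre-period of length 1 it cycles with period 3.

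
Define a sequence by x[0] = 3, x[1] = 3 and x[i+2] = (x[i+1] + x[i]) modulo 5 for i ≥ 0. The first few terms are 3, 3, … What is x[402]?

x[0] = 3; x[1] = 3; x[2] = 1; x[3] = 4; x[4] = 0; x[5] = 4; x[6] = 4; x[7] = 3; x[8] = 2; x[9] = 0; x[10] = 2; x[11] = 2; x[12] = 4; x[13] = 1; x[14] = 0; x[15] = 1; x[16] = 1; x[17] = 2; x[18] = 3; x[19] = 0; x[20] = 3; x[21] = 3.
The sequence repeats with period 20.
So x[402] = x[0 + ((402-0) mod 20)] = x[2] = 1.

1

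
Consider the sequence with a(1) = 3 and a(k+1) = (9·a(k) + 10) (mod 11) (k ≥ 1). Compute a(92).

a(1) = 3; a(2) = 4; a(3) = 2; a(4) = 6; a(5) = 9; a(6) = 3.
Since a(6) = a(1) = 3, the sequence is periodic with period 5.
So a(92) = a(1 + ((92-1) mod 5)) = a(2) = 4.

4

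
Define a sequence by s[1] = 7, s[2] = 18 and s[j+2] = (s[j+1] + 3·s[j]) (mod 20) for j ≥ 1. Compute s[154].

Listing terms: s[1] = 7; s[2] = 18; s[3] = 19; s[4] = 13; s[5] = 10; s[6] = 9; s[7] = 19; s[8] = 6; s[9] = 3; s[10] = 1; s[11] = 10; s[12] = 13; s[13] = 3; s[14] = 2; s[15] = 11; s[16] = 17; s[17] = 10; s[18] = 1; s[19] = 11; s[20] = 14; s[21] = 7; s[22] = 9; s[23] = 10; s[24] = 17; s[25] = 7; s[26] = 18.
The sequence repeats with period 24.
So s[154] = s[1 + ((154-1) mod 24)] = s[10] = 1.

1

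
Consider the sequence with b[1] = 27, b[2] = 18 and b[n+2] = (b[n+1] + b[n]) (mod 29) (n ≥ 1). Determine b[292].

13

Listing terms: b[1] = 27; b[2] = 18; b[3] = 16; b[4] = 5; b[5] = 21; b[6] = 26; b[7] = 18; b[8] = 15; b[9] = 4; b[10] = 19; b[11] = 23; b[12] = 13; b[13] = 7; b[14] = 20; b[15] = 27; b[16] = 18.
Since (b[15], b[16]) = (b[1], b[2]) = (27, 18) (two consecutive terms determine the rest), the sequence is periodic with period 14.
So b[292] = b[1 + ((292-1) mod 14)] = b[12] = 13.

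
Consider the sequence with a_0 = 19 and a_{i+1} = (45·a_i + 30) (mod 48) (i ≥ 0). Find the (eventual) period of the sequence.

8

Listing terms: a_0 = 19,  a_1 = 21,  a_2 = 15,  a_3 = 33,  a_4 = 27,  a_5 = 45,  a_6 = 39,  a_7 = 9,  a_8 = 3,  a_9 = 21.
Since a_9 = a_1 = 21, the sequence is eventually periodic: after a pre-period of length 1 it cycles with period 8.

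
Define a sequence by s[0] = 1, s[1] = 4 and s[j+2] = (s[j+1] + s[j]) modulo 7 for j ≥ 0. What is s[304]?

1

s[0] = 1; s[1] = 4; s[2] = 5; s[3] = 2; s[4] = 0; s[5] = 2; s[6] = 2; s[7] = 4; s[8] = 6; s[9] = 3; s[10] = 2; s[11] = 5; s[12] = 0; s[13] = 5; s[14] = 5; s[15] = 3; s[16] = 1; s[17] = 4.
Since (s[16], s[17]) = (s[0], s[1]) = (1, 4) (two consecutive terms determine the rest), the sequence is periodic with period 16.
So s[304] = s[0 + ((304-0) mod 16)] = s[0] = 1.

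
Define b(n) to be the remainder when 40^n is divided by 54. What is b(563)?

We have b(1) = 40, b(2) = 34, b(3) = 10, b(4) = 22, b(5) = 16, b(6) = 46, b(7) = 4, b(8) = 52, b(9) = 28, b(10) = 40.
Since b(10) = b(1) = 40, the sequence is periodic with period 9.
So b(563) = b(1 + ((563-1) mod 9)) = b(5) = 16.

16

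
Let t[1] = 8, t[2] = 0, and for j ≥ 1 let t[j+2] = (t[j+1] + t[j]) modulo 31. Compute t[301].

Computing terms: t[1] = 8, t[2] = 0, t[3] = 8, t[4] = 8, t[5] = 16, t[6] = 24, t[7] = 9, t[8] = 2, t[9] = 11, t[10] = 13, t[11] = 24, t[12] = 6, t[13] = 30, t[14] = 5, t[15] = 4, t[16] = 9, t[17] = 13, t[18] = 22, t[19] = 4, t[20] = 26, t[21] = 30, t[22] = 25, t[23] = 24, t[24] = 18, t[25] = 11, t[26] = 29, t[27] = 9, t[28] = 7, t[29] = 16, t[30] = 23, t[31] = 8, t[32] = 0.
Since (t[31], t[32]) = (t[1], t[2]) = (8, 0) (two consecutive terms determine the rest), the sequence is periodic with period 30.
So t[301] = t[1 + ((301-1) mod 30)] = t[1] = 8.

8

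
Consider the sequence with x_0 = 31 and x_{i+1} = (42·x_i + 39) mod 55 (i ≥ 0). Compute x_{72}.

Listing terms: x_0 = 31, x_1 = 21, x_2 = 41, x_3 = 1, x_4 = 26, x_5 = 31.
The sequence repeats with period 5.
So x_{72} = x_{0 + ((72-0) mod 5)} = x_2 = 41.

41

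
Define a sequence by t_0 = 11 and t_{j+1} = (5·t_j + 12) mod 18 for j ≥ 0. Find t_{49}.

t_0 = 11; t_1 = 13; t_2 = 5; t_3 = 1; t_4 = 17; t_5 = 7; t_6 = 11.
The sequence repeats with period 6.
(49 - 0) mod 6 = 1, so t_{49} = t_1 = 13.

13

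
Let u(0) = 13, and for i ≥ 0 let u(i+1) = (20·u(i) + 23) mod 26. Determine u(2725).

23

We have u(0) = 13, u(1) = 23, u(2) = 15, u(3) = 11, u(4) = 9, u(5) = 21, u(6) = 1, u(7) = 17, u(8) = 25, u(9) = 3, u(10) = 5, u(11) = 19, u(12) = 13.
The sequence repeats with period 12.
So u(2725) = u(0 + ((2725-0) mod 12)) = u(1) = 23.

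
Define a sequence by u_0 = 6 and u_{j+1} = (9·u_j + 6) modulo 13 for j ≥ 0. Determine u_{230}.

Computing terms: u_0 = 6,  u_1 = 8,  u_2 = 0,  u_3 = 6.
The sequence repeats with period 3.
So u_{230} = u_{0 + ((230-0) mod 3)} = u_2 = 0.

0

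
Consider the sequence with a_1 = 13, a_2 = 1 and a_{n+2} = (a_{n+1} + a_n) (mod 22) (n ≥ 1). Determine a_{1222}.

We have a_1 = 13, a_2 = 1, a_3 = 14, a_4 = 15, a_5 = 7, a_6 = 0, a_7 = 7, a_8 = 7, a_9 = 14, a_{10} = 21, a_{11} = 13, a_{12} = 12, a_{13} = 3, a_{14} = 15, a_{15} = 18, a_{16} = 11, a_{17} = 7, a_{18} = 18, a_{19} = 3, a_{20} = 21, a_{21} = 2, a_{22} = 1, a_{23} = 3, a_{24} = 4, a_{25} = 7, a_{26} = 11, a_{27} = 18, a_{28} = 7, a_{29} = 3, a_{30} = 10, a_{31} = 13, a_{32} = 1.
The sequence repeats with period 30.
(1222 - 1) mod 30 = 21, so a_{1222} = a_{22} = 1.

1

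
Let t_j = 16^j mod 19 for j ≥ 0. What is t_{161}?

6

Computing terms: t_0 = 1,  t_1 = 16,  t_2 = 9,  t_3 = 11,  t_4 = 5,  t_5 = 4,  t_6 = 7,  t_7 = 17,  t_8 = 6,  t_9 = 1.
Since t_9 = t_0 = 1, the sequence is periodic with period 9.
So t_{161} = t_{0 + ((161-0) mod 9)} = t_8 = 6.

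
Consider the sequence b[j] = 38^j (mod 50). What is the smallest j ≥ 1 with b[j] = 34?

6

b[0] = 1,  b[1] = 38,  b[2] = 44,  b[3] = 22,  b[4] = 36,  b[5] = 18,  b[6] = 34,  b[7] = 42,  b[8] = 46,  b[9] = 48,  b[10] = 24,  b[11] = 12,  b[12] = 6,  b[13] = 28,  b[14] = 14,  b[15] = 32,  b[16] = 16,  b[17] = 8,  b[18] = 4,  b[19] = 2,  b[20] = 26,  b[21] = 38.
Since b[21] = b[1] = 38, the sequence is eventually periodic: after a pre-period of length 1 it cycles with period 20.
The value 34 first appears (with j ≥ 1) at b[6].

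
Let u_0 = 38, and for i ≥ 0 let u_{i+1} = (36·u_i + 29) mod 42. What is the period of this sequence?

Computing terms: u_0 = 38, u_1 = 11, u_2 = 5, u_3 = 41, u_4 = 35, u_5 = 29, u_6 = 23, u_7 = 17, u_8 = 11.
Since u_8 = u_1 = 11, the sequence is eventually periodic: after a pre-period of length 1 it cycles with period 7.

7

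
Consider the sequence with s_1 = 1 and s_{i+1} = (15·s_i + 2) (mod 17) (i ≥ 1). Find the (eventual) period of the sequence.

s_1 = 1,  s_2 = 0,  s_3 = 2,  s_4 = 15,  s_5 = 6,  s_6 = 7,  s_7 = 5,  s_8 = 9,  s_9 = 1.
Since s_9 = s_1 = 1, the sequence is periodic with period 8.

8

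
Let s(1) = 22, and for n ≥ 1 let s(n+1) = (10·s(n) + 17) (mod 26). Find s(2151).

21

s(1) = 22,  s(2) = 3,  s(3) = 21,  s(4) = 19,  s(5) = 25,  s(6) = 7,  s(7) = 9,  s(8) = 3.
Since s(8) = s(2) = 3, the sequence is eventually periodic: after a pre-period of length 1 it cycles with period 6.
For n ≥ 2, s(n) depends only on (n - 2) mod 6. (2151 - 2) mod 6 = 1, so s(2151) = s(3) = 21.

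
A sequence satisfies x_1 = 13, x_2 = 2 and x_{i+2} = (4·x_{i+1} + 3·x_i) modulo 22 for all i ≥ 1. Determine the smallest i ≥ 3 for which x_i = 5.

13

x_1 = 13; x_2 = 2; x_3 = 3; x_4 = 18; x_5 = 15; x_6 = 4; x_7 = 17; x_8 = 14; x_9 = 19; x_{10} = 8; x_{11} = 1; x_{12} = 6; x_{13} = 5; x_{14} = 16; x_{15} = 13; x_{16} = 12; x_{17} = 21; x_{18} = 10; x_{19} = 15; x_{20} = 2; x_{21} = 9; x_{22} = 20; x_{23} = 19; x_{24} = 4; x_{25} = 7; x_{26} = 18; x_{27} = 5; x_{28} = 8; x_{29} = 3; x_{30} = 14; x_{31} = 21; x_{32} = 16; x_{33} = 17; x_{34} = 6; x_{35} = 9; x_{36} = 10; x_{37} = 1; x_{38} = 12; x_{39} = 7; x_{40} = 20; x_{41} = 13; x_{42} = 2.
Since (x_{41}, x_{42}) = (x_1, x_2) = (13, 2) (two consecutive terms determine the rest), the sequence is periodic with period 40.
The value 5 first appears (with i ≥ 3) at x_{13}.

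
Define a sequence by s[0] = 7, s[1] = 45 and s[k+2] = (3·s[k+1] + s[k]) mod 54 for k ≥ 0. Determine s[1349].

We have s[0] = 7; s[1] = 45; s[2] = 34; s[3] = 39; s[4] = 43; s[5] = 6; s[6] = 7; s[7] = 27; s[8] = 34; s[9] = 21; s[10] = 43; s[11] = 42; s[12] = 7; s[13] = 9; s[14] = 34; s[15] = 3; s[16] = 43; s[17] = 24; s[18] = 7; s[19] = 45.
Since (s[18], s[19]) = (s[0], s[1]) = (7, 45) (two consecutive terms determine the rest), the sequence is periodic with period 18.
So s[1349] = s[0 + ((1349-0) mod 18)] = s[17] = 24.

24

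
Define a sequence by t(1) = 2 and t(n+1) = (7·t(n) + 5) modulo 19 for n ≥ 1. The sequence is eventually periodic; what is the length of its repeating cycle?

3

We have t(1) = 2, t(2) = 0, t(3) = 5, t(4) = 2.
Since t(4) = t(1) = 2, the sequence is periodic with period 3.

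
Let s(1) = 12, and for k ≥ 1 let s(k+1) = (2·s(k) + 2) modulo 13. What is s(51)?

2

Computing terms: s(1) = 12, s(2) = 0, s(3) = 2, s(4) = 6, s(5) = 1, s(6) = 4, s(7) = 10, s(8) = 9, s(9) = 7, s(10) = 3, s(11) = 8, s(12) = 5, s(13) = 12.
Since s(13) = s(1) = 12, the sequence is periodic with period 12.
(51 - 1) mod 12 = 2, so s(51) = s(3) = 2.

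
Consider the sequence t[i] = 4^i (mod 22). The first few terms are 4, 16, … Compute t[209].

Listing terms: t[1] = 4, t[2] = 16, t[3] = 20, t[4] = 14, t[5] = 12, t[6] = 4.
The sequence repeats with period 5.
(209 - 1) mod 5 = 3, so t[209] = t[4] = 14.

14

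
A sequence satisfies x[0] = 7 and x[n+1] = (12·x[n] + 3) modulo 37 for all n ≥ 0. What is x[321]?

22

We have x[0] = 7; x[1] = 13; x[2] = 11; x[3] = 24; x[4] = 32; x[5] = 17; x[6] = 22; x[7] = 8; x[8] = 25; x[9] = 7.
The sequence repeats with period 9.
So x[321] = x[0 + ((321-0) mod 9)] = x[6] = 22.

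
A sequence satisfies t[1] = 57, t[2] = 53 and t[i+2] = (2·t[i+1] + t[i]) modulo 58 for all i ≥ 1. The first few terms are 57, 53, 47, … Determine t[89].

53

Computing terms: t[1] = 57, t[2] = 53, t[3] = 47, t[4] = 31, t[5] = 51, t[6] = 17, t[7] = 27, t[8] = 13, t[9] = 53, t[10] = 3, t[11] = 1, t[12] = 5, t[13] = 11, t[14] = 27, t[15] = 7, t[16] = 41, t[17] = 31, t[18] = 45, t[19] = 5, t[20] = 55, t[21] = 57, t[22] = 53.
The sequence repeats with period 20.
So t[89] = t[1 + ((89-1) mod 20)] = t[9] = 53.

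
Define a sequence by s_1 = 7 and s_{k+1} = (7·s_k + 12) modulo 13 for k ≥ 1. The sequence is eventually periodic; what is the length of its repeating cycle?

12

Computing terms: s_1 = 7; s_2 = 9; s_3 = 10; s_4 = 4; s_5 = 1; s_6 = 6; s_7 = 2; s_8 = 0; s_9 = 12; s_{10} = 5; s_{11} = 8; s_{12} = 3; s_{13} = 7.
The sequence repeats with period 12.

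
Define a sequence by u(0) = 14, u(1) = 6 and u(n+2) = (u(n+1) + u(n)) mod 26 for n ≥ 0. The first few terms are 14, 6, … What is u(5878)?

u(0) = 14, u(1) = 6, u(2) = 20, u(3) = 0, u(4) = 20, u(5) = 20, u(6) = 14, u(7) = 8, u(8) = 22, u(9) = 4, u(10) = 0, u(11) = 4, u(12) = 4, u(13) = 8, u(14) = 12, u(15) = 20, u(16) = 6, u(17) = 0, u(18) = 6, u(19) = 6, u(20) = 12, u(21) = 18, u(22) = 4, u(23) = 22, u(24) = 0, u(25) = 22, u(26) = 22, u(27) = 18, u(28) = 14, u(29) = 6.
The sequence repeats with period 28.
(5878 - 0) mod 28 = 26, so u(5878) = u(26) = 22.

22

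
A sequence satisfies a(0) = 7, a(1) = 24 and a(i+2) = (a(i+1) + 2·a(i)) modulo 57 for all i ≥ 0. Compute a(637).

We have a(0) = 7, a(1) = 24, a(2) = 38, a(3) = 29, a(4) = 48, a(5) = 49, a(6) = 31, a(7) = 15, a(8) = 20, a(9) = 50, a(10) = 33, a(11) = 19, a(12) = 28, a(13) = 9, a(14) = 8, a(15) = 26, a(16) = 42, a(17) = 37, a(18) = 7, a(19) = 24.
Since (a(18), a(19)) = (a(0), a(1)) = (7, 24) (two consecutive terms determine the rest), the sequence is periodic with period 18.
(637 - 0) mod 18 = 7, so a(637) = a(7) = 15.

15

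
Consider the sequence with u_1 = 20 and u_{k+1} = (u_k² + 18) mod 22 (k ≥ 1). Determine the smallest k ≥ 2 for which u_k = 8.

5

Listing terms: u_1 = 20; u_2 = 0; u_3 = 18; u_4 = 12; u_5 = 8; u_6 = 16; u_7 = 10; u_8 = 8.
Since u_8 = u_5 = 8, the sequence is eventually periodic: after a pre-period of length 4 it cycles with period 3.
The value 8 first appears (with k ≥ 2) at u_5.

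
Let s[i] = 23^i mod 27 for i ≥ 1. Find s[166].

We have s[1] = 23, s[2] = 16, s[3] = 17, s[4] = 13, s[5] = 2, s[6] = 19, s[7] = 5, s[8] = 7, s[9] = 26, s[10] = 4, s[11] = 11, s[12] = 10, s[13] = 14, s[14] = 25, s[15] = 8, s[16] = 22, s[17] = 20, s[18] = 1, s[19] = 23.
The sequence repeats with period 18.
(166 - 1) mod 18 = 3, so s[166] = s[4] = 13.

13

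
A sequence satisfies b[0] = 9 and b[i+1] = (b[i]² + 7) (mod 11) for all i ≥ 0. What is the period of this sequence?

3

Computing terms: b[0] = 9,  b[1] = 0,  b[2] = 7,  b[3] = 1,  b[4] = 8,  b[5] = 5,  b[6] = 10,  b[7] = 8.
Since b[7] = b[4] = 8, the sequence is eventually periodic: after a pre-period of length 4 it cycles with period 3.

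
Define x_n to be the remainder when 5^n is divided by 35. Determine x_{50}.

25

We have x_1 = 5, x_2 = 25, x_3 = 20, x_4 = 30, x_5 = 10, x_6 = 15, x_7 = 5.
The sequence repeats with period 6.
(50 - 1) mod 6 = 1, so x_{50} = x_2 = 25.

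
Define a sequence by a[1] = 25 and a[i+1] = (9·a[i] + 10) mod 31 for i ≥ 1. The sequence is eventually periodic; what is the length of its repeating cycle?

15

We have a[1] = 25; a[2] = 18; a[3] = 17; a[4] = 8; a[5] = 20; a[6] = 4; a[7] = 15; a[8] = 21; a[9] = 13; a[10] = 3; a[11] = 6; a[12] = 2; a[13] = 28; a[14] = 14; a[15] = 12; a[16] = 25.
The sequence repeats with period 15.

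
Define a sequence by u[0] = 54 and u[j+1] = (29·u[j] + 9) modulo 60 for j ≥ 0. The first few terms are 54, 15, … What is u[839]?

u[0] = 54,  u[1] = 15,  u[2] = 24,  u[3] = 45,  u[4] = 54.
The sequence repeats with period 4.
So u[839] = u[0 + ((839-0) mod 4)] = u[3] = 45.

45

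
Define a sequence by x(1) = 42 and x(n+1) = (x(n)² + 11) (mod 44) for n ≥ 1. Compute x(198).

Computing terms: x(1) = 42, x(2) = 15, x(3) = 16, x(4) = 3, x(5) = 20, x(6) = 15.
Since x(6) = x(2) = 15, the sequence is eventually periodic: after a pre-period of length 1 it cycles with period 4.
For n ≥ 2, x(n) depends only on (n - 2) mod 4. (198 - 2) mod 4 = 0, so x(198) = x(2) = 15.

15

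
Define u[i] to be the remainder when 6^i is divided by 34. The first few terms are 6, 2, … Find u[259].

12

Listing terms: u[1] = 6, u[2] = 2, u[3] = 12, u[4] = 4, u[5] = 24, u[6] = 8, u[7] = 14, u[8] = 16, u[9] = 28, u[10] = 32, u[11] = 22, u[12] = 30, u[13] = 10, u[14] = 26, u[15] = 20, u[16] = 18, u[17] = 6.
Since u[17] = u[1] = 6, the sequence is periodic with period 16.
(259 - 1) mod 16 = 2, so u[259] = u[3] = 12.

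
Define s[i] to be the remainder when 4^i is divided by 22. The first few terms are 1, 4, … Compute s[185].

12

We have s[0] = 1,  s[1] = 4,  s[2] = 16,  s[3] = 20,  s[4] = 14,  s[5] = 12,  s[6] = 4.
Since s[6] = s[1] = 4, the sequence is eventually periodic: after a pre-period of length 1 it cycles with period 5.
For i ≥ 1, s[i] depends only on (i - 1) mod 5. (185 - 1) mod 5 = 4, so s[185] = s[5] = 12.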